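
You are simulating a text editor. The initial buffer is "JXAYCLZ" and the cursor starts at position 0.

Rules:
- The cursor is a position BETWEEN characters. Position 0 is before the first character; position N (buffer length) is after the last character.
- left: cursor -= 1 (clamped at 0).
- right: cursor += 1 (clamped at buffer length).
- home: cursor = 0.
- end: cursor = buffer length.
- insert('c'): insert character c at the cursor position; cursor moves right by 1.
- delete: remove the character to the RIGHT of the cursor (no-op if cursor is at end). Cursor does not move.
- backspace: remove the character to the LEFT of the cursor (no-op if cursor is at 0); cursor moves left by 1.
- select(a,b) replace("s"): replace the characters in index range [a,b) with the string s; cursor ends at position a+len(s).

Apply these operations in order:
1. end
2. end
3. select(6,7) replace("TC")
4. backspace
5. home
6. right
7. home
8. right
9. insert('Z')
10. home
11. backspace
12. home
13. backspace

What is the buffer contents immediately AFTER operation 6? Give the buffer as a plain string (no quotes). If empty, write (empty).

Answer: JXAYCLT

Derivation:
After op 1 (end): buf='JXAYCLZ' cursor=7
After op 2 (end): buf='JXAYCLZ' cursor=7
After op 3 (select(6,7) replace("TC")): buf='JXAYCLTC' cursor=8
After op 4 (backspace): buf='JXAYCLT' cursor=7
After op 5 (home): buf='JXAYCLT' cursor=0
After op 6 (right): buf='JXAYCLT' cursor=1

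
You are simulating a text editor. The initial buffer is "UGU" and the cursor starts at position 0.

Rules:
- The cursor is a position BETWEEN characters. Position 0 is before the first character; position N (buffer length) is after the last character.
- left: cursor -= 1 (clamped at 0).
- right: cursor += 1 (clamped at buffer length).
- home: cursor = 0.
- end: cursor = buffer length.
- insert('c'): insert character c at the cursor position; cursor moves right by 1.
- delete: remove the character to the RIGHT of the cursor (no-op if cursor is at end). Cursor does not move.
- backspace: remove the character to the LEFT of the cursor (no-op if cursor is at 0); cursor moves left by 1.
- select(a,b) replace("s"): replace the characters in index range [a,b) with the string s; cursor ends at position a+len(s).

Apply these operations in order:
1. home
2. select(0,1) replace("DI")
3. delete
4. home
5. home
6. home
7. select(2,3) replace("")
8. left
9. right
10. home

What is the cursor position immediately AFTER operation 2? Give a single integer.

Answer: 2

Derivation:
After op 1 (home): buf='UGU' cursor=0
After op 2 (select(0,1) replace("DI")): buf='DIGU' cursor=2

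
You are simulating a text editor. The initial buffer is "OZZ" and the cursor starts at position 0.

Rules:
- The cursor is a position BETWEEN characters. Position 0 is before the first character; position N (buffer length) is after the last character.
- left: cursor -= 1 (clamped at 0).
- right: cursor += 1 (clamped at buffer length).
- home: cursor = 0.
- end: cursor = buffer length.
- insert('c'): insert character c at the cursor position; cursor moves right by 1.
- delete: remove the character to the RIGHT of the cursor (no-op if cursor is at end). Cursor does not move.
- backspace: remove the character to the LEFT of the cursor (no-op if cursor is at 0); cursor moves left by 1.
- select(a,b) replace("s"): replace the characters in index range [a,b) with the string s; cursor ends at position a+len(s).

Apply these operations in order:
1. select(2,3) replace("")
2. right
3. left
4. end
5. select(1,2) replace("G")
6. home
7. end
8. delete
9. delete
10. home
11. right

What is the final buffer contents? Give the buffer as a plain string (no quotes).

Answer: OG

Derivation:
After op 1 (select(2,3) replace("")): buf='OZ' cursor=2
After op 2 (right): buf='OZ' cursor=2
After op 3 (left): buf='OZ' cursor=1
After op 4 (end): buf='OZ' cursor=2
After op 5 (select(1,2) replace("G")): buf='OG' cursor=2
After op 6 (home): buf='OG' cursor=0
After op 7 (end): buf='OG' cursor=2
After op 8 (delete): buf='OG' cursor=2
After op 9 (delete): buf='OG' cursor=2
After op 10 (home): buf='OG' cursor=0
After op 11 (right): buf='OG' cursor=1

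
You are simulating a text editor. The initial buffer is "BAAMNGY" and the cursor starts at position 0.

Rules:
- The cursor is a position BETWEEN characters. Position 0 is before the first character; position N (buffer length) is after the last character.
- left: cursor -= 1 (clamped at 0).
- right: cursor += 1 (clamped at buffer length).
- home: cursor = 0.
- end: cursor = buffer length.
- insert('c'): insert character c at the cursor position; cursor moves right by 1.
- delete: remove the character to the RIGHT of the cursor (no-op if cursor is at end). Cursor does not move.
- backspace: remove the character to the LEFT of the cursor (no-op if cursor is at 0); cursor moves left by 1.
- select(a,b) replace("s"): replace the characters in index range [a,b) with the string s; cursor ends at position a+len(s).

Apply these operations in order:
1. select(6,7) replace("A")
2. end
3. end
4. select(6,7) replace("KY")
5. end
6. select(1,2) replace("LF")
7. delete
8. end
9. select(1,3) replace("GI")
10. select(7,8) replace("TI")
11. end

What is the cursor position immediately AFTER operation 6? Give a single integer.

After op 1 (select(6,7) replace("A")): buf='BAAMNGA' cursor=7
After op 2 (end): buf='BAAMNGA' cursor=7
After op 3 (end): buf='BAAMNGA' cursor=7
After op 4 (select(6,7) replace("KY")): buf='BAAMNGKY' cursor=8
After op 5 (end): buf='BAAMNGKY' cursor=8
After op 6 (select(1,2) replace("LF")): buf='BLFAMNGKY' cursor=3

Answer: 3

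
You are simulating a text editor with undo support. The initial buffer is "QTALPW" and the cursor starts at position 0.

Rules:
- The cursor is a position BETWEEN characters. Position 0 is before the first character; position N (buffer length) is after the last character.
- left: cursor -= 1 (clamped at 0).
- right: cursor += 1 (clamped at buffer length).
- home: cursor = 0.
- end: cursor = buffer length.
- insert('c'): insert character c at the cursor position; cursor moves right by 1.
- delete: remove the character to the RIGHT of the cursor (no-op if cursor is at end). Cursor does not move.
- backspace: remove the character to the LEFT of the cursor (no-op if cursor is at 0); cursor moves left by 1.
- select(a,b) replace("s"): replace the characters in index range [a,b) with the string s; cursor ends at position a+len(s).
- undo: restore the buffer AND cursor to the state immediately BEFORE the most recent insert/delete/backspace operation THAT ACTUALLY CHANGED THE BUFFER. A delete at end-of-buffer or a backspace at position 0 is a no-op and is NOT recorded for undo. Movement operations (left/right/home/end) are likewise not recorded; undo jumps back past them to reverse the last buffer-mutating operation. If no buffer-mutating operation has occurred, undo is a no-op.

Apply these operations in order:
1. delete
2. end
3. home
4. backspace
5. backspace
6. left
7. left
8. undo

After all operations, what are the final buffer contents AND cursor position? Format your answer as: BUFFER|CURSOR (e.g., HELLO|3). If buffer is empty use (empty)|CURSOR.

After op 1 (delete): buf='TALPW' cursor=0
After op 2 (end): buf='TALPW' cursor=5
After op 3 (home): buf='TALPW' cursor=0
After op 4 (backspace): buf='TALPW' cursor=0
After op 5 (backspace): buf='TALPW' cursor=0
After op 6 (left): buf='TALPW' cursor=0
After op 7 (left): buf='TALPW' cursor=0
After op 8 (undo): buf='QTALPW' cursor=0

Answer: QTALPW|0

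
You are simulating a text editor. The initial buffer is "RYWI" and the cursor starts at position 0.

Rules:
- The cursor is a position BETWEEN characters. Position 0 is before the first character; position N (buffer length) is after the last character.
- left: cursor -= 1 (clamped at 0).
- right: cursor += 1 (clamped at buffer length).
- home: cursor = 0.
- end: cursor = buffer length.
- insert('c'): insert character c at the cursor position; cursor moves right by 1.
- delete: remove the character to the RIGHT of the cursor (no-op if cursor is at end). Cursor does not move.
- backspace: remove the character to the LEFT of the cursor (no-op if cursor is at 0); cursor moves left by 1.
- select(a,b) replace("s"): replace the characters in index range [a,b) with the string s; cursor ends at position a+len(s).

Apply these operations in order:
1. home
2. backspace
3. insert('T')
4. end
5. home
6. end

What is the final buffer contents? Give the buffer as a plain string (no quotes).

Answer: TRYWI

Derivation:
After op 1 (home): buf='RYWI' cursor=0
After op 2 (backspace): buf='RYWI' cursor=0
After op 3 (insert('T')): buf='TRYWI' cursor=1
After op 4 (end): buf='TRYWI' cursor=5
After op 5 (home): buf='TRYWI' cursor=0
After op 6 (end): buf='TRYWI' cursor=5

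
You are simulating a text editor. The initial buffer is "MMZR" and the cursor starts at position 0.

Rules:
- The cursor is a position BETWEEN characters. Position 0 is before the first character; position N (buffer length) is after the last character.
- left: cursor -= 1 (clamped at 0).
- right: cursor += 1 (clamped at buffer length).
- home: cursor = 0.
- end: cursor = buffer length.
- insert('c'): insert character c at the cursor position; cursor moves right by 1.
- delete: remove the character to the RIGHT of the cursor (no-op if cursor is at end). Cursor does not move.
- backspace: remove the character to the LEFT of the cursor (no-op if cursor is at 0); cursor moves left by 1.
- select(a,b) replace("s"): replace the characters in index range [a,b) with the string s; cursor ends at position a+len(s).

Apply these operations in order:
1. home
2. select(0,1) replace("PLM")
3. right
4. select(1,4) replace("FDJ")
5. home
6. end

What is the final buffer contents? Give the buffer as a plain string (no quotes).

After op 1 (home): buf='MMZR' cursor=0
After op 2 (select(0,1) replace("PLM")): buf='PLMMZR' cursor=3
After op 3 (right): buf='PLMMZR' cursor=4
After op 4 (select(1,4) replace("FDJ")): buf='PFDJZR' cursor=4
After op 5 (home): buf='PFDJZR' cursor=0
After op 6 (end): buf='PFDJZR' cursor=6

Answer: PFDJZR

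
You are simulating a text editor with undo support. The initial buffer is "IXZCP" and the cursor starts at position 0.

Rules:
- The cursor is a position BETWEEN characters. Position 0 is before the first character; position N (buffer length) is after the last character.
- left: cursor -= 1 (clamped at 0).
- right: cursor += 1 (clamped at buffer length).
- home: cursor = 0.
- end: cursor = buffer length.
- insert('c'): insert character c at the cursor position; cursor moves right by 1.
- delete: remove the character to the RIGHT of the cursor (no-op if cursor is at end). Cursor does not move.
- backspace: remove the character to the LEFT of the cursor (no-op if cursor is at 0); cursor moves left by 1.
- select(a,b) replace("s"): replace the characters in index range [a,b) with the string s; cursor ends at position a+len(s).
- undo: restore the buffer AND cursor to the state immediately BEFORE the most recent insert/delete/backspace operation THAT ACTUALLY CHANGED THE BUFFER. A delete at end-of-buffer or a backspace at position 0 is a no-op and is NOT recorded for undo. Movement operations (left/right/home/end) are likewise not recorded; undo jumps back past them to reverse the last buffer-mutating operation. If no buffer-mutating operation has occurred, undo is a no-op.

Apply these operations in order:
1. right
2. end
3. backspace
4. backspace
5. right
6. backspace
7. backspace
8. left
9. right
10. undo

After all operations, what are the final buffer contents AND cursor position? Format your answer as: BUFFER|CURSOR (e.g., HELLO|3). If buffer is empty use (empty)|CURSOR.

After op 1 (right): buf='IXZCP' cursor=1
After op 2 (end): buf='IXZCP' cursor=5
After op 3 (backspace): buf='IXZC' cursor=4
After op 4 (backspace): buf='IXZ' cursor=3
After op 5 (right): buf='IXZ' cursor=3
After op 6 (backspace): buf='IX' cursor=2
After op 7 (backspace): buf='I' cursor=1
After op 8 (left): buf='I' cursor=0
After op 9 (right): buf='I' cursor=1
After op 10 (undo): buf='IX' cursor=2

Answer: IX|2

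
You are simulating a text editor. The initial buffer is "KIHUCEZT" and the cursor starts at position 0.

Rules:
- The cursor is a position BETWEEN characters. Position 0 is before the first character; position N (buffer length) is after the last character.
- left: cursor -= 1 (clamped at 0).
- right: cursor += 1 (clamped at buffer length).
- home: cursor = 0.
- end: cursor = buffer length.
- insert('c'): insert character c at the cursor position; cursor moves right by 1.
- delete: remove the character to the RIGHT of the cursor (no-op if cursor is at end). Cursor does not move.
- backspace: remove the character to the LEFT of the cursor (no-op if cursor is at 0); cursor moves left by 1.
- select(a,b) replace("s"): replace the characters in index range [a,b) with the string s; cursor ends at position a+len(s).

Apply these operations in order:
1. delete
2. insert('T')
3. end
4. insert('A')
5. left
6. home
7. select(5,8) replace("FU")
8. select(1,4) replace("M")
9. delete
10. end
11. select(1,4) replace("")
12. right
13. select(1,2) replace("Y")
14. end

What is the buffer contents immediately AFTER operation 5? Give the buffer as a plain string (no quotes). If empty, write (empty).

Answer: TIHUCEZTA

Derivation:
After op 1 (delete): buf='IHUCEZT' cursor=0
After op 2 (insert('T')): buf='TIHUCEZT' cursor=1
After op 3 (end): buf='TIHUCEZT' cursor=8
After op 4 (insert('A')): buf='TIHUCEZTA' cursor=9
After op 5 (left): buf='TIHUCEZTA' cursor=8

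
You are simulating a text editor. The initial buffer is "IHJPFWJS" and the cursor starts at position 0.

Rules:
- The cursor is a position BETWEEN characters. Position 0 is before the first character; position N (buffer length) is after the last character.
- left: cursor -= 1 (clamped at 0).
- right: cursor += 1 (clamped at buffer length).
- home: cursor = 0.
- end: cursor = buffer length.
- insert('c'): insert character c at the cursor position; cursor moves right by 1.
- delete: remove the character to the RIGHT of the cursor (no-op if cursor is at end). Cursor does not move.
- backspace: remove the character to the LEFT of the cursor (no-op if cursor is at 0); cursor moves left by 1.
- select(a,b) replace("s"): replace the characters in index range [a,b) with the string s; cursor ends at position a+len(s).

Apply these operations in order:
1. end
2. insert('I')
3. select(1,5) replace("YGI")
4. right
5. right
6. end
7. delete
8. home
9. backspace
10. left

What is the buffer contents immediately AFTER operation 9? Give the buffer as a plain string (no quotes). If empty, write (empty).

Answer: IYGIWJSI

Derivation:
After op 1 (end): buf='IHJPFWJS' cursor=8
After op 2 (insert('I')): buf='IHJPFWJSI' cursor=9
After op 3 (select(1,5) replace("YGI")): buf='IYGIWJSI' cursor=4
After op 4 (right): buf='IYGIWJSI' cursor=5
After op 5 (right): buf='IYGIWJSI' cursor=6
After op 6 (end): buf='IYGIWJSI' cursor=8
After op 7 (delete): buf='IYGIWJSI' cursor=8
After op 8 (home): buf='IYGIWJSI' cursor=0
After op 9 (backspace): buf='IYGIWJSI' cursor=0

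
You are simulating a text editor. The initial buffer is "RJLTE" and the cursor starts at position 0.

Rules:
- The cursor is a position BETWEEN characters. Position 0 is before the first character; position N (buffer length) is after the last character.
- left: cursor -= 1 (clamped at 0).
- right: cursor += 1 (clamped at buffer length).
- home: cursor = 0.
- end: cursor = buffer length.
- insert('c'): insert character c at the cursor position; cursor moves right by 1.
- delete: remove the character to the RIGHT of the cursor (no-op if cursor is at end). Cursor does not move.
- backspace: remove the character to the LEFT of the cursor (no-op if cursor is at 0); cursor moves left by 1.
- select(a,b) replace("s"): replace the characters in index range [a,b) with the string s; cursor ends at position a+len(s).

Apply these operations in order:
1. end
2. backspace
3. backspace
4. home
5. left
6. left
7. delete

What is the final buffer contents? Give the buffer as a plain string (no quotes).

Answer: JL

Derivation:
After op 1 (end): buf='RJLTE' cursor=5
After op 2 (backspace): buf='RJLT' cursor=4
After op 3 (backspace): buf='RJL' cursor=3
After op 4 (home): buf='RJL' cursor=0
After op 5 (left): buf='RJL' cursor=0
After op 6 (left): buf='RJL' cursor=0
After op 7 (delete): buf='JL' cursor=0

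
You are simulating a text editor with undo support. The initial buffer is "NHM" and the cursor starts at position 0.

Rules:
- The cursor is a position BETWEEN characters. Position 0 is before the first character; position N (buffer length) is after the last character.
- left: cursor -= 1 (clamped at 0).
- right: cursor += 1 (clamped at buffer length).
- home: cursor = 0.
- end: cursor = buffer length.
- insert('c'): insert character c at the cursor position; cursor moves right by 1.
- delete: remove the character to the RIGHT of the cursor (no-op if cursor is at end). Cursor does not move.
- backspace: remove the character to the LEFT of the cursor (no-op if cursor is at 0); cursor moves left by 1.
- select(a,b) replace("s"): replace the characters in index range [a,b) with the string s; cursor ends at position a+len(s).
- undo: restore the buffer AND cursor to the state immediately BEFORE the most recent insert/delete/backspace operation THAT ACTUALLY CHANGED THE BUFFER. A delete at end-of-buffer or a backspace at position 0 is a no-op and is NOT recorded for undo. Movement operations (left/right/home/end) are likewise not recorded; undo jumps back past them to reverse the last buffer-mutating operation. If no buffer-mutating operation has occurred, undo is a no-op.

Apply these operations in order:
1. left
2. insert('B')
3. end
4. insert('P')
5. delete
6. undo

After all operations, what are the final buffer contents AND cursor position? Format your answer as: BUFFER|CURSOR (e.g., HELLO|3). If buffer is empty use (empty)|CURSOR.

Answer: BNHM|4

Derivation:
After op 1 (left): buf='NHM' cursor=0
After op 2 (insert('B')): buf='BNHM' cursor=1
After op 3 (end): buf='BNHM' cursor=4
After op 4 (insert('P')): buf='BNHMP' cursor=5
After op 5 (delete): buf='BNHMP' cursor=5
After op 6 (undo): buf='BNHM' cursor=4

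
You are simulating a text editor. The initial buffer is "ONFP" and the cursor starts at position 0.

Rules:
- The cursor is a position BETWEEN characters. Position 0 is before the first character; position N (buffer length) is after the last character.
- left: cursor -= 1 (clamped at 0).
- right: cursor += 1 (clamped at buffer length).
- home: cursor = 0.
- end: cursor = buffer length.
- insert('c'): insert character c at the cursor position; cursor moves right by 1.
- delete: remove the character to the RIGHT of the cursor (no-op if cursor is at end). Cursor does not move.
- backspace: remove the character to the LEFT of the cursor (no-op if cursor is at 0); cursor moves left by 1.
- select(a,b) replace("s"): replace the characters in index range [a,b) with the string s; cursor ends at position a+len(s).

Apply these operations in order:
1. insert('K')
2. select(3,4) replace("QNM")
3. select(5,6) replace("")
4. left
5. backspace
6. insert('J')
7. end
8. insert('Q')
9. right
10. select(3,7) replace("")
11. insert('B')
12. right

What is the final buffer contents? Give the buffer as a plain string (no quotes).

Answer: KONB

Derivation:
After op 1 (insert('K')): buf='KONFP' cursor=1
After op 2 (select(3,4) replace("QNM")): buf='KONQNMP' cursor=6
After op 3 (select(5,6) replace("")): buf='KONQNP' cursor=5
After op 4 (left): buf='KONQNP' cursor=4
After op 5 (backspace): buf='KONNP' cursor=3
After op 6 (insert('J')): buf='KONJNP' cursor=4
After op 7 (end): buf='KONJNP' cursor=6
After op 8 (insert('Q')): buf='KONJNPQ' cursor=7
After op 9 (right): buf='KONJNPQ' cursor=7
After op 10 (select(3,7) replace("")): buf='KON' cursor=3
After op 11 (insert('B')): buf='KONB' cursor=4
After op 12 (right): buf='KONB' cursor=4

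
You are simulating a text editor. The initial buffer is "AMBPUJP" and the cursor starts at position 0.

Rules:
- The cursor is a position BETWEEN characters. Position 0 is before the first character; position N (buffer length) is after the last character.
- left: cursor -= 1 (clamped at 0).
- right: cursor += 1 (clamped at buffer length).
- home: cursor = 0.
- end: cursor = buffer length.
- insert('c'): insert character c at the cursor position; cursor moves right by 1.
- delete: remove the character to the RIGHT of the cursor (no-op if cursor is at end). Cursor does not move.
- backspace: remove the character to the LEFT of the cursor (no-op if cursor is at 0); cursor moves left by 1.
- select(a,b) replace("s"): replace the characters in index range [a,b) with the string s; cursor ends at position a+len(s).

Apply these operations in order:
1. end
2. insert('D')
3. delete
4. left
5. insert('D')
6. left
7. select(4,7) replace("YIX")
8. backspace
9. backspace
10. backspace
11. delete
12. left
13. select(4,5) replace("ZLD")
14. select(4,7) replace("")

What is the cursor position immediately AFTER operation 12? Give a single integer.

After op 1 (end): buf='AMBPUJP' cursor=7
After op 2 (insert('D')): buf='AMBPUJPD' cursor=8
After op 3 (delete): buf='AMBPUJPD' cursor=8
After op 4 (left): buf='AMBPUJPD' cursor=7
After op 5 (insert('D')): buf='AMBPUJPDD' cursor=8
After op 6 (left): buf='AMBPUJPDD' cursor=7
After op 7 (select(4,7) replace("YIX")): buf='AMBPYIXDD' cursor=7
After op 8 (backspace): buf='AMBPYIDD' cursor=6
After op 9 (backspace): buf='AMBPYDD' cursor=5
After op 10 (backspace): buf='AMBPDD' cursor=4
After op 11 (delete): buf='AMBPD' cursor=4
After op 12 (left): buf='AMBPD' cursor=3

Answer: 3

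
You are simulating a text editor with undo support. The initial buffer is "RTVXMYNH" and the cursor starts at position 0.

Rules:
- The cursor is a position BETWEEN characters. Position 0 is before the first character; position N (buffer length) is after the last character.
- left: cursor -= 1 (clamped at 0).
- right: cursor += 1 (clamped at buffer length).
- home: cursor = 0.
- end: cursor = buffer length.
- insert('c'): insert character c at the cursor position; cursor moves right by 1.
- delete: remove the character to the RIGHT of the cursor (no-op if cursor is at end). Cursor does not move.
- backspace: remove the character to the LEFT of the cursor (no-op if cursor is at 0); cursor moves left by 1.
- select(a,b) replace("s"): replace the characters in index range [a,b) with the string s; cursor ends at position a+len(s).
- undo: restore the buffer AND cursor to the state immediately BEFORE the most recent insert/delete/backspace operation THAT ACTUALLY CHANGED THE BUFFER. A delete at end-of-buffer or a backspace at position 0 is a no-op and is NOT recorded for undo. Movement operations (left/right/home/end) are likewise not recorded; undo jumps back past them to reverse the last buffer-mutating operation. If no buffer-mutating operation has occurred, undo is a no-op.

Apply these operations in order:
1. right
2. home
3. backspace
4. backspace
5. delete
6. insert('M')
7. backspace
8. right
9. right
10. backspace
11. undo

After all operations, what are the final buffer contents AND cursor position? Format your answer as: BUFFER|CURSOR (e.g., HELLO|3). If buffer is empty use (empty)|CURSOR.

After op 1 (right): buf='RTVXMYNH' cursor=1
After op 2 (home): buf='RTVXMYNH' cursor=0
After op 3 (backspace): buf='RTVXMYNH' cursor=0
After op 4 (backspace): buf='RTVXMYNH' cursor=0
After op 5 (delete): buf='TVXMYNH' cursor=0
After op 6 (insert('M')): buf='MTVXMYNH' cursor=1
After op 7 (backspace): buf='TVXMYNH' cursor=0
After op 8 (right): buf='TVXMYNH' cursor=1
After op 9 (right): buf='TVXMYNH' cursor=2
After op 10 (backspace): buf='TXMYNH' cursor=1
After op 11 (undo): buf='TVXMYNH' cursor=2

Answer: TVXMYNH|2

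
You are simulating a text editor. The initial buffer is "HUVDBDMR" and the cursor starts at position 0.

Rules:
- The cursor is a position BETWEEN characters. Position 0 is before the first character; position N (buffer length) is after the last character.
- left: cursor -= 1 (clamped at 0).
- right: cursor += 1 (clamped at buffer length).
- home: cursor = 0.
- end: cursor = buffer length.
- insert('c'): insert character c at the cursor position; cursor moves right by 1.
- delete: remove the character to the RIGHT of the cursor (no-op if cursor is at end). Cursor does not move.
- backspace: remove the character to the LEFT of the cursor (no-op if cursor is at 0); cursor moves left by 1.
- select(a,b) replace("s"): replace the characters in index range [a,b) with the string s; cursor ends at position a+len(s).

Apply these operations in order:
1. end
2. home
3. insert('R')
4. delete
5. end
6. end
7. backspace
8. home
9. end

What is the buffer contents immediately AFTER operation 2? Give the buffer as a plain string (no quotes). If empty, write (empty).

After op 1 (end): buf='HUVDBDMR' cursor=8
After op 2 (home): buf='HUVDBDMR' cursor=0

Answer: HUVDBDMR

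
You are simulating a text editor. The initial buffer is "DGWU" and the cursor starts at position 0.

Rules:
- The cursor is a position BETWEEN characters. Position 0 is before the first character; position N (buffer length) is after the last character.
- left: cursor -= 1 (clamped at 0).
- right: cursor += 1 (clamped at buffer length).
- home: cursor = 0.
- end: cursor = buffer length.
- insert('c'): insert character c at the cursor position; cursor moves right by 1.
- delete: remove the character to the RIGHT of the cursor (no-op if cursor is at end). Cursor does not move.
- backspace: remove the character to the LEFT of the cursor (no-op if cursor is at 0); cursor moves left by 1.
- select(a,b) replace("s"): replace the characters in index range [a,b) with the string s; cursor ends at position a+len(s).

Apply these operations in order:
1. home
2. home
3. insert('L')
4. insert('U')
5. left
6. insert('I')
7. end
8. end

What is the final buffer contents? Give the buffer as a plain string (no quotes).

Answer: LIUDGWU

Derivation:
After op 1 (home): buf='DGWU' cursor=0
After op 2 (home): buf='DGWU' cursor=0
After op 3 (insert('L')): buf='LDGWU' cursor=1
After op 4 (insert('U')): buf='LUDGWU' cursor=2
After op 5 (left): buf='LUDGWU' cursor=1
After op 6 (insert('I')): buf='LIUDGWU' cursor=2
After op 7 (end): buf='LIUDGWU' cursor=7
After op 8 (end): buf='LIUDGWU' cursor=7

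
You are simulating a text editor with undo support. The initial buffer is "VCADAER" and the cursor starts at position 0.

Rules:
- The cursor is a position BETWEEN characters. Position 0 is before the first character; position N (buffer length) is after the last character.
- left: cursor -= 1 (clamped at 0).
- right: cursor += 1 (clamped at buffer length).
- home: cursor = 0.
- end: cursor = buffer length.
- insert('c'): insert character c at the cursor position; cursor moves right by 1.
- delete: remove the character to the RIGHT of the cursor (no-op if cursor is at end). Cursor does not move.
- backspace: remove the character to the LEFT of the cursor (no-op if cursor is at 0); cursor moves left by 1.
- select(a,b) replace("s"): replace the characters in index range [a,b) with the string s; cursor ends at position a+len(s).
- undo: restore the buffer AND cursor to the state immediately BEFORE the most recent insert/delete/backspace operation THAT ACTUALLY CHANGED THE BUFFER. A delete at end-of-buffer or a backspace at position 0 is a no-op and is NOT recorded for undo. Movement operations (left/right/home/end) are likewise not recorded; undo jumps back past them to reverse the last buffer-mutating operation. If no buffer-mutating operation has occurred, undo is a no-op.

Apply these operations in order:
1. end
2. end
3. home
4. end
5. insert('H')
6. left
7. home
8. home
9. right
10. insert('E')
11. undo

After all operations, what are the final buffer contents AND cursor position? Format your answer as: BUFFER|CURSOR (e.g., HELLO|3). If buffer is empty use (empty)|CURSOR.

After op 1 (end): buf='VCADAER' cursor=7
After op 2 (end): buf='VCADAER' cursor=7
After op 3 (home): buf='VCADAER' cursor=0
After op 4 (end): buf='VCADAER' cursor=7
After op 5 (insert('H')): buf='VCADAERH' cursor=8
After op 6 (left): buf='VCADAERH' cursor=7
After op 7 (home): buf='VCADAERH' cursor=0
After op 8 (home): buf='VCADAERH' cursor=0
After op 9 (right): buf='VCADAERH' cursor=1
After op 10 (insert('E')): buf='VECADAERH' cursor=2
After op 11 (undo): buf='VCADAERH' cursor=1

Answer: VCADAERH|1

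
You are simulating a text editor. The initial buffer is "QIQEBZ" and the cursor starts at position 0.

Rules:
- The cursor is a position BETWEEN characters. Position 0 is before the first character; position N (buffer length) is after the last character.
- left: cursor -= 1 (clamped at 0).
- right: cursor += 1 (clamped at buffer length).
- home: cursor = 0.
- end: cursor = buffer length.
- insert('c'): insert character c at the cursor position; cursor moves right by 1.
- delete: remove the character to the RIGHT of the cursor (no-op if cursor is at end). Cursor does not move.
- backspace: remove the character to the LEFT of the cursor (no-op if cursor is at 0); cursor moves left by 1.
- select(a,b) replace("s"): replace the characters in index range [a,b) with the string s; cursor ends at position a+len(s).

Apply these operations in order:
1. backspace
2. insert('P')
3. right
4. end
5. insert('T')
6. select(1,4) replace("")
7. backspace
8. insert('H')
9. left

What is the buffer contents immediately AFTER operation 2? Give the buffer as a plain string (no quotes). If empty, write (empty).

After op 1 (backspace): buf='QIQEBZ' cursor=0
After op 2 (insert('P')): buf='PQIQEBZ' cursor=1

Answer: PQIQEBZ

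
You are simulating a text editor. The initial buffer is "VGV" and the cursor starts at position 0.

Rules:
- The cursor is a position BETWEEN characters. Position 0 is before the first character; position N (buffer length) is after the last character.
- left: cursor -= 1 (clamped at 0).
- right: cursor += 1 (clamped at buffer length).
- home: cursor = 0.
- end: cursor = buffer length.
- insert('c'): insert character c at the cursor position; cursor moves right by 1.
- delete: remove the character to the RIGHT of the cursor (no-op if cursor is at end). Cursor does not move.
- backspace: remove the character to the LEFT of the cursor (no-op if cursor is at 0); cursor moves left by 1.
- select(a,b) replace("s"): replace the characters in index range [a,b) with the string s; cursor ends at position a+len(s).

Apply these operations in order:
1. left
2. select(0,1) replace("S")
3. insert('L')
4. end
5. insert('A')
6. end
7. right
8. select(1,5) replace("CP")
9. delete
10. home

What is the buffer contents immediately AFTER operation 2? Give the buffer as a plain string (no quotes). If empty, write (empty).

After op 1 (left): buf='VGV' cursor=0
After op 2 (select(0,1) replace("S")): buf='SGV' cursor=1

Answer: SGV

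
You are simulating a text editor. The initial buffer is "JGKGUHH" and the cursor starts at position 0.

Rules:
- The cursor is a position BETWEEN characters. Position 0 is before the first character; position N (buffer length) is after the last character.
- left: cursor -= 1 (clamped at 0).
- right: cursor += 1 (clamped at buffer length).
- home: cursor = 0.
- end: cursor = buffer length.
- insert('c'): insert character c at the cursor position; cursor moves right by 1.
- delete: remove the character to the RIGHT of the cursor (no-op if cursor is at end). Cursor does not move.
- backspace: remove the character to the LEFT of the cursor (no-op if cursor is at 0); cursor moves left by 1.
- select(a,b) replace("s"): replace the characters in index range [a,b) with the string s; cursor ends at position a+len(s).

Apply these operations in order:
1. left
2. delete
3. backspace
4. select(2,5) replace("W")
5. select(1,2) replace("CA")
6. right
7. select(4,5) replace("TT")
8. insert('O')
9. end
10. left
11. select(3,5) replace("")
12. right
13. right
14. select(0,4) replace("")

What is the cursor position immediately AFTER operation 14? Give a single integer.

After op 1 (left): buf='JGKGUHH' cursor=0
After op 2 (delete): buf='GKGUHH' cursor=0
After op 3 (backspace): buf='GKGUHH' cursor=0
After op 4 (select(2,5) replace("W")): buf='GKWH' cursor=3
After op 5 (select(1,2) replace("CA")): buf='GCAWH' cursor=3
After op 6 (right): buf='GCAWH' cursor=4
After op 7 (select(4,5) replace("TT")): buf='GCAWTT' cursor=6
After op 8 (insert('O')): buf='GCAWTTO' cursor=7
After op 9 (end): buf='GCAWTTO' cursor=7
After op 10 (left): buf='GCAWTTO' cursor=6
After op 11 (select(3,5) replace("")): buf='GCATO' cursor=3
After op 12 (right): buf='GCATO' cursor=4
After op 13 (right): buf='GCATO' cursor=5
After op 14 (select(0,4) replace("")): buf='O' cursor=0

Answer: 0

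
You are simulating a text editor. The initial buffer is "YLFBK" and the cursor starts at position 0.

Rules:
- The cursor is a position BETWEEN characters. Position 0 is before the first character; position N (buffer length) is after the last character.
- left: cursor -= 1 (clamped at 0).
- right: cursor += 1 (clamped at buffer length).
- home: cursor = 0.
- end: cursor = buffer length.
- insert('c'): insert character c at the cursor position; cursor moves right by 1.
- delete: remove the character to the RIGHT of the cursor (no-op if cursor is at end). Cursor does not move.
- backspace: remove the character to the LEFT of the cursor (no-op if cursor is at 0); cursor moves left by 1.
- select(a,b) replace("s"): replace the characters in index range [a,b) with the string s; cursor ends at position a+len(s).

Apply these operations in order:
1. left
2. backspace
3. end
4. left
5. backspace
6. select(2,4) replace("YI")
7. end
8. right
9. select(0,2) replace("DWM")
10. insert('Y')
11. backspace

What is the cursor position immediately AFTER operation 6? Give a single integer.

After op 1 (left): buf='YLFBK' cursor=0
After op 2 (backspace): buf='YLFBK' cursor=0
After op 3 (end): buf='YLFBK' cursor=5
After op 4 (left): buf='YLFBK' cursor=4
After op 5 (backspace): buf='YLFK' cursor=3
After op 6 (select(2,4) replace("YI")): buf='YLYI' cursor=4

Answer: 4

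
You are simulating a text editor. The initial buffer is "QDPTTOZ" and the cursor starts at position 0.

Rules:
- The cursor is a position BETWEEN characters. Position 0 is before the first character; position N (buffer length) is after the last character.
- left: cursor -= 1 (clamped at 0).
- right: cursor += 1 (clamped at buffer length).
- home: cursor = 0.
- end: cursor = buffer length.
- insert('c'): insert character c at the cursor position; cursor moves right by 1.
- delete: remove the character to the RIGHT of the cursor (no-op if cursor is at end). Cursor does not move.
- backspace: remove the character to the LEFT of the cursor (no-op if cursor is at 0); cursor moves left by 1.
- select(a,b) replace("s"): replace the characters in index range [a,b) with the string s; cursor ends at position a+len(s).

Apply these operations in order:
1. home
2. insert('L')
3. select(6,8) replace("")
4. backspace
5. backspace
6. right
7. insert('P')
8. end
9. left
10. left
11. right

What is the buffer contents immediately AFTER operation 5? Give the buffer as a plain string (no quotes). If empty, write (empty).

After op 1 (home): buf='QDPTTOZ' cursor=0
After op 2 (insert('L')): buf='LQDPTTOZ' cursor=1
After op 3 (select(6,8) replace("")): buf='LQDPTT' cursor=6
After op 4 (backspace): buf='LQDPT' cursor=5
After op 5 (backspace): buf='LQDP' cursor=4

Answer: LQDP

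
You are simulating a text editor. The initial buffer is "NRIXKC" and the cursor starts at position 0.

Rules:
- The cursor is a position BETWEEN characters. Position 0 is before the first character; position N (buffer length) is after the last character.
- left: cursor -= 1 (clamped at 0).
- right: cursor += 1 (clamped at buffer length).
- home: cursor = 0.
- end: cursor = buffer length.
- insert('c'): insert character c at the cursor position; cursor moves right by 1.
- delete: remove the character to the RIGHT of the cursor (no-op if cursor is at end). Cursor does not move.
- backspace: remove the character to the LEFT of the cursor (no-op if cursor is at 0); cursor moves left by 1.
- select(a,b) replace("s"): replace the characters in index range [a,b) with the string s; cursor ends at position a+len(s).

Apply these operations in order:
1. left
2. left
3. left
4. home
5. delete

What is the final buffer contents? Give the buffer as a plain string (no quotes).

After op 1 (left): buf='NRIXKC' cursor=0
After op 2 (left): buf='NRIXKC' cursor=0
After op 3 (left): buf='NRIXKC' cursor=0
After op 4 (home): buf='NRIXKC' cursor=0
After op 5 (delete): buf='RIXKC' cursor=0

Answer: RIXKC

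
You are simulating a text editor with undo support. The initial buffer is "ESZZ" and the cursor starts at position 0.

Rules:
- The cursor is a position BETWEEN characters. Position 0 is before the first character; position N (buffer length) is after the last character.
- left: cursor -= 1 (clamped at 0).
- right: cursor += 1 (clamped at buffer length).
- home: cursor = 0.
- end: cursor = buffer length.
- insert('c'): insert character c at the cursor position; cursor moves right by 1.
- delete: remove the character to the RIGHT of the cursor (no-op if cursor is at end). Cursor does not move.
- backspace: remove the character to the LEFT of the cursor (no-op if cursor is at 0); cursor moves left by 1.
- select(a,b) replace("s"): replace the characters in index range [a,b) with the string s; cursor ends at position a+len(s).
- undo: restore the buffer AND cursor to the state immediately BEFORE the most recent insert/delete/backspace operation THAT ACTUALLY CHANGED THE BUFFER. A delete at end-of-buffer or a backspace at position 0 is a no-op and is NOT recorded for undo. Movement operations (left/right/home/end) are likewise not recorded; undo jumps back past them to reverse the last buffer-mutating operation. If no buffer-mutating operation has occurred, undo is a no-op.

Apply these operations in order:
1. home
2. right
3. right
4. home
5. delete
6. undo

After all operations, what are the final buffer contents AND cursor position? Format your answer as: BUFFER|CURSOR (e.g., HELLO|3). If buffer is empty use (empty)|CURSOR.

Answer: ESZZ|0

Derivation:
After op 1 (home): buf='ESZZ' cursor=0
After op 2 (right): buf='ESZZ' cursor=1
After op 3 (right): buf='ESZZ' cursor=2
After op 4 (home): buf='ESZZ' cursor=0
After op 5 (delete): buf='SZZ' cursor=0
After op 6 (undo): buf='ESZZ' cursor=0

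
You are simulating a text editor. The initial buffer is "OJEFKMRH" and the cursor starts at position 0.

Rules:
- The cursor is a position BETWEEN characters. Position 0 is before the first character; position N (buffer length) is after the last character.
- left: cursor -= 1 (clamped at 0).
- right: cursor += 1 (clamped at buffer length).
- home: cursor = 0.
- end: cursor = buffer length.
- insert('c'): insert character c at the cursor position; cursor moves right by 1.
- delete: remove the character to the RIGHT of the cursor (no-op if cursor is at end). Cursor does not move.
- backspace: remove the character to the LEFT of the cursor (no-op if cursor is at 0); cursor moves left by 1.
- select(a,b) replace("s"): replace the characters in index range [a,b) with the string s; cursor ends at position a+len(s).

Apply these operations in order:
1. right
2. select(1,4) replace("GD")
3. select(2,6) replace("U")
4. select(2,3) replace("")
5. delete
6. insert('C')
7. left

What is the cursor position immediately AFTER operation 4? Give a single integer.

After op 1 (right): buf='OJEFKMRH' cursor=1
After op 2 (select(1,4) replace("GD")): buf='OGDKMRH' cursor=3
After op 3 (select(2,6) replace("U")): buf='OGUH' cursor=3
After op 4 (select(2,3) replace("")): buf='OGH' cursor=2

Answer: 2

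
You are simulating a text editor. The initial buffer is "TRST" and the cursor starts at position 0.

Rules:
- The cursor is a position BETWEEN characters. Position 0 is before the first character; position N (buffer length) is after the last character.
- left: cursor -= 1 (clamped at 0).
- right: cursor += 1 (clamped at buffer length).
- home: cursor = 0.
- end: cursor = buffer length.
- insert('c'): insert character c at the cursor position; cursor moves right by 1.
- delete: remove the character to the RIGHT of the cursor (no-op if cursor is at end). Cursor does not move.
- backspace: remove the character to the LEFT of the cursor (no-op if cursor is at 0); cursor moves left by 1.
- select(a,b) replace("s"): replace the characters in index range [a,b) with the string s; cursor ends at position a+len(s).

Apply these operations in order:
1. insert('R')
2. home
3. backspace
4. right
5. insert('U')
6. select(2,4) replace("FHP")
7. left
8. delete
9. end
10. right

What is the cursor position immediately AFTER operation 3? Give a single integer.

After op 1 (insert('R')): buf='RTRST' cursor=1
After op 2 (home): buf='RTRST' cursor=0
After op 3 (backspace): buf='RTRST' cursor=0

Answer: 0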